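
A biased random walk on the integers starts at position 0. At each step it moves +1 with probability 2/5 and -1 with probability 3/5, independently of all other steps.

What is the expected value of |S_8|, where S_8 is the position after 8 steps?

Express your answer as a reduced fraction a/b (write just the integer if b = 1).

S_8 takes values m ≡ 0 (mod 2) with |m| ≤ 8; P(S_8=m) = C(8,(8+m)/2) · (2/5)^((8+m)/2) · (3/5)^((8-m)/2).
Distribution: P(S=-8)=6561/390625, P(S=-6)=34992/390625, P(S=-4)=81648/390625, P(S=-2)=108864/390625, P(S=0)=18144/78125, P(S=2)=48384/390625, P(S=4)=16128/390625, P(S=6)=3072/390625, P(S=8)=256/390625
E[|S_8|] = Σ_m |m|·P(S_8=m) = 197704/78125

Answer: 197704/78125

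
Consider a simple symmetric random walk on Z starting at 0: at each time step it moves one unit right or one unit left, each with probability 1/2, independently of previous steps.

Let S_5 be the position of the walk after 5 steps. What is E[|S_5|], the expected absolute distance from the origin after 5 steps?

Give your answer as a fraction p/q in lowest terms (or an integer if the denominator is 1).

S_5 takes values m ≡ 1 (mod 2) with |m| ≤ 5; P(S_5=m) = C(5,(5+m)/2)/2^5.
Total paths: 2^5 = 32
Distribution: P(S=-5)=1/32, P(S=-3)=5/32, P(S=-1)=10/32, P(S=1)=10/32, P(S=3)=5/32, P(S=5)=1/32
E[|S_5|] = Σ_m |m|·P(S_5=m) = 60/32 = 15/8

Answer: 15/8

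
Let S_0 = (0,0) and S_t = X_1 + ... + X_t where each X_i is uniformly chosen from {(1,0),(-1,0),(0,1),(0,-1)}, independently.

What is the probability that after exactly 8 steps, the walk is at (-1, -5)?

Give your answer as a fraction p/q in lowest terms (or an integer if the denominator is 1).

Answer: 7/2048

Derivation:
Let h be the number of horizontal steps (so 8-h are vertical). To end at (-1,-5) need (h-1)/2 right-steps and ((8-h)-5)/2 up-steps.
Sum over h with 1 ≤ h ≤ 3, h ≡ 1 (mod 2), 8-h ≡ 1 (mod 2):
h=1: C(8,1)·C(1,0)·C(7,1) = 8·1·7 = 56
h=3: C(8,3)·C(3,1)·C(5,0) = 56·3·1 = 168
Total favorable: 224
Total paths: 4^8 = 65536
P = 224/65536 = 7/2048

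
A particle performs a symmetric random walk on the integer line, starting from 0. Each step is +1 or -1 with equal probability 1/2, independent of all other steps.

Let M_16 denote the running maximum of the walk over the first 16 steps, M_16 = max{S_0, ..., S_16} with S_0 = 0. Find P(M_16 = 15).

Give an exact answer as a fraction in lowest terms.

Answer: 1/65536

Derivation:
Let M_16 = max(S_0,...,S_16). Use the reflection principle: for j ≥ 1, #{paths with M_16 ≥ j} = #{S_16 ≥ j} + #{S_16 ≥ j+1}.
By reflection, #{M_16 ≥ 15} = #{S_16 ≥ 15} + #{S_16 ≥ 16} = 1 + 1 = 2.
#{M_16 ≥ 16} = #{S_16 ≥ 16} + #{S_16 ≥ 17} = 1 + 0 = 1.
#{M_16 = 15} = 2 - 1 = 1.
P(M_16 = 15) = 1/65536 = 1/65536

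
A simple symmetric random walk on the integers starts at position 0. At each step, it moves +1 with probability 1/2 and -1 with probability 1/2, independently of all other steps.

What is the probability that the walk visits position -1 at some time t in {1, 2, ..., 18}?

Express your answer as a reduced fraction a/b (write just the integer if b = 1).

Count via complement. Let g(t,s) = #length-t paths at position s with S_1..S_t all ≠ -1.
g(t,s) = g(t-1,s-1) + g(t-1,s+1) for s ≠ -1; g(t,-1) = 0.
t=0: g(0,0)=1
t=1: g(1,1)=1
t=2: g(2,0)=1 g(2,2)=1
t=3: g(3,1)=2 g(3,3)=1
t=4: g(4,0)=2 g(4,2)=3 g(4,4)=1
t=5: g(5,1)=5 g(5,3)=4 g(5,5)=1
t=6: g(6,0)=5 g(6,2)=9 g(6,4)=5 g(6,6)=1
t=7: g(7,1)=14 g(7,3)=14 g(7,5)=6 g(7,7)=1
t=8: g(8,0)=14 g(8,2)=28 g(8,4)=20 g(8,6)=7 g(8,8)=1
t=9: g(9,1)=42 g(9,3)=48 g(9,5)=27 g(9,7)=8 g(9,9)=1
t=10: g(10,0)=42 g(10,2)=90 g(10,4)=75 g(10,6)=35 g(10,8)=9 g(10,10)=1
t=11: g(11,1)=132 g(11,3)=165 g(11,5)=110 g(11,7)=44 g(11,9)=10 g(11,11)=1
t=12: g(12,0)=132 g(12,2)=297 g(12,4)=275 g(12,6)=154 g(12,8)=54 g(12,10)=11 g(12,12)=1
t=13: g(13,1)=429 g(13,3)=572 g(13,5)=429 g(13,7)=208 g(13,9)=65 g(13,11)=12 g(13,13)=1
t=14: g(14,0)=429 g(14,2)=1001 g(14,4)=1001 g(14,6)=637 g(14,8)=273 g(14,10)=77 g(14,12)=13 g(14,14)=1
t=15: g(15,1)=1430 g(15,3)=2002 g(15,5)=1638 g(15,7)=910 g(15,9)=350 g(15,11)=90 g(15,13)=14 g(15,15)=1
t=16: g(16,0)=1430 g(16,2)=3432 g(16,4)=3640 g(16,6)=2548 g(16,8)=1260 g(16,10)=440 g(16,12)=104 g(16,14)=15 g(16,16)=1
t=17: g(17,1)=4862 g(17,3)=7072 g(17,5)=6188 g(17,7)=3808 g(17,9)=1700 g(17,11)=544 g(17,13)=119 g(17,15)=16 g(17,17)=1
t=18: g(18,0)=4862 g(18,2)=11934 g(18,4)=13260 g(18,6)=9996 g(18,8)=5508 g(18,10)=2244 g(18,12)=663 g(18,14)=135 g(18,16)=17 g(18,18)=1
Paths never hitting -1: Σ_s g(18,s) = 48620
Paths hitting -1: 2^18 - 48620 = 213524
P = 213524/262144 = 53381/65536

Answer: 53381/65536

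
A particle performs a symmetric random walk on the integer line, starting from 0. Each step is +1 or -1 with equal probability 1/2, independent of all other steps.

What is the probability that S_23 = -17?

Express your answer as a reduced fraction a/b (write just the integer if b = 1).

To reach position -17 after 23 steps: need 3 steps of +1 and 20 of -1.
Favorable paths: C(23,3) = 1771
Total paths: 2^23 = 8388608
P = 1771/8388608 = 1771/8388608

Answer: 1771/8388608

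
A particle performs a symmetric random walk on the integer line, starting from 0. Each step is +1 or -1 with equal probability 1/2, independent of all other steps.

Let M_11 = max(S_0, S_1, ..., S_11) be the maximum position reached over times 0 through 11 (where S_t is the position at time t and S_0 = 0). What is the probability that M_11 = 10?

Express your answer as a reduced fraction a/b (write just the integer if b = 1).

Answer: 1/2048

Derivation:
Let M_11 = max(S_0,...,S_11). Use the reflection principle: for j ≥ 1, #{paths with M_11 ≥ j} = #{S_11 ≥ j} + #{S_11 ≥ j+1}.
By reflection, #{M_11 ≥ 10} = #{S_11 ≥ 10} + #{S_11 ≥ 11} = 1 + 1 = 2.
#{M_11 ≥ 11} = #{S_11 ≥ 11} + #{S_11 ≥ 12} = 1 + 0 = 1.
#{M_11 = 10} = 2 - 1 = 1.
P(M_11 = 10) = 1/2048 = 1/2048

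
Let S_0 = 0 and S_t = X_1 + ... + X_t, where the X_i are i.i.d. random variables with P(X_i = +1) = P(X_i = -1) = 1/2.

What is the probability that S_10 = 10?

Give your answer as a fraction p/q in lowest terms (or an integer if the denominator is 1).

Answer: 1/1024

Derivation:
To reach position 10 after 10 steps: need 10 steps of +1 and 0 of -1.
Favorable paths: C(10,10) = 1
Total paths: 2^10 = 1024
P = 1/1024 = 1/1024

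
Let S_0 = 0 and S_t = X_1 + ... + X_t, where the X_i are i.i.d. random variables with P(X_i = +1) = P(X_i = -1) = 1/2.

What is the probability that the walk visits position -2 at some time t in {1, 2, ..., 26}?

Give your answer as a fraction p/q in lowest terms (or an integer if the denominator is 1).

Answer: 11762641/16777216

Derivation:
Count via complement. Let g(t,s) = #length-t paths at position s with S_1..S_t all ≠ -2.
g(t,s) = g(t-1,s-1) + g(t-1,s+1) for s ≠ -2; g(t,-2) = 0.
t=0: g(0,0)=1
t=1: g(1,-1)=1 g(1,1)=1
t=2: g(2,0)=2 g(2,2)=1
t=3: g(3,-1)=2 g(3,1)=3 g(3,3)=1
t=4: g(4,0)=5 g(4,2)=4 g(4,4)=1
t=5: g(5,-1)=5 g(5,1)=9 g(5,3)=5 g(5,5)=1
t=6: g(6,0)=14 g(6,2)=14 g(6,4)=6 g(6,6)=1
t=7: g(7,-1)=14 g(7,1)=28 g(7,3)=20 g(7,5)=7 g(7,7)=1
t=8: g(8,0)=42 g(8,2)=48 g(8,4)=27 g(8,6)=8 g(8,8)=1
t=9: g(9,-1)=42 g(9,1)=90 g(9,3)=75 g(9,5)=35 g(9,7)=9 g(9,9)=1
t=10: g(10,0)=132 g(10,2)=165 g(10,4)=110 g(10,6)=44 g(10,8)=10 g(10,10)=1
t=11: g(11,-1)=132 g(11,1)=297 g(11,3)=275 g(11,5)=154 g(11,7)=54 g(11,9)=11 g(11,11)=1
t=12: g(12,0)=429 g(12,2)=572 g(12,4)=429 g(12,6)=208 g(12,8)=65 g(12,10)=12 g(12,12)=1
t=13: g(13,-1)=429 g(13,1)=1001 g(13,3)=1001 g(13,5)=637 g(13,7)=273 g(13,9)=77 g(13,11)=13 g(13,13)=1
t=14: g(14,0)=1430 g(14,2)=2002 g(14,4)=1638 g(14,6)=910 g(14,8)=350 g(14,10)=90 g(14,12)=14 g(14,14)=1
t=15: g(15,-1)=1430 g(15,1)=3432 g(15,3)=3640 g(15,5)=2548 g(15,7)=1260 g(15,9)=440 g(15,11)=104 g(15,13)=15 g(15,15)=1
t=16: g(16,0)=4862 g(16,2)=7072 g(16,4)=6188 g(16,6)=3808 g(16,8)=1700 g(16,10)=544 g(16,12)=119 g(16,14)=16 g(16,16)=1
t=17: g(17,-1)=4862 g(17,1)=11934 g(17,3)=13260 g(17,5)=9996 g(17,7)=5508 g(17,9)=2244 g(17,11)=663 g(17,13)=135 g(17,15)=17 g(17,17)=1
t=18: g(18,0)=16796 g(18,2)=25194 g(18,4)=23256 g(18,6)=15504 g(18,8)=7752 g(18,10)=2907 g(18,12)=798 g(18,14)=152 g(18,16)=18 g(18,18)=1
t=19: g(19,-1)=16796 g(19,1)=41990 g(19,3)=48450 g(19,5)=38760 g(19,7)=23256 g(19,9)=10659 g(19,11)=3705 g(19,13)=950 g(19,15)=170 g(19,17)=19 g(19,19)=1
t=20: g(20,0)=58786 g(20,2)=90440 g(20,4)=87210 g(20,6)=62016 g(20,8)=33915 g(20,10)=14364 g(20,12)=4655 g(20,14)=1120 g(20,16)=189 g(20,18)=20 g(20,20)=1
t=21: g(21,-1)=58786 g(21,1)=149226 g(21,3)=177650 g(21,5)=149226 g(21,7)=95931 g(21,9)=48279 g(21,11)=19019 g(21,13)=5775 g(21,15)=1309 g(21,17)=209 g(21,19)=21 g(21,21)=1
t=22: g(22,0)=208012 g(22,2)=326876 g(22,4)=326876 g(22,6)=245157 g(22,8)=144210 g(22,10)=67298 g(22,12)=24794 g(22,14)=7084 g(22,16)=1518 g(22,18)=230 g(22,20)=22 g(22,22)=1
t=23: g(23,-1)=208012 g(23,1)=534888 g(23,3)=653752 g(23,5)=572033 g(23,7)=389367 g(23,9)=211508 g(23,11)=92092 g(23,13)=31878 g(23,15)=8602 g(23,17)=1748 g(23,19)=252 g(23,21)=23 g(23,23)=1
t=24: g(24,0)=742900 g(24,2)=1188640 g(24,4)=1225785 g(24,6)=961400 g(24,8)=600875 g(24,10)=303600 g(24,12)=123970 g(24,14)=40480 g(24,16)=10350 g(24,18)=2000 g(24,20)=275 g(24,22)=24 g(24,24)=1
t=25: g(25,-1)=742900 g(25,1)=1931540 g(25,3)=2414425 g(25,5)=2187185 g(25,7)=1562275 g(25,9)=904475 g(25,11)=427570 g(25,13)=164450 g(25,15)=50830 g(25,17)=12350 g(25,19)=2275 g(25,21)=299 g(25,23)=25 g(25,25)=1
t=26: g(26,0)=2674440 g(26,2)=4345965 g(26,4)=4601610 g(26,6)=3749460 g(26,8)=2466750 g(26,10)=1332045 g(26,12)=592020 g(26,14)=215280 g(26,16)=63180 g(26,18)=14625 g(26,20)=2574 g(26,22)=324 g(26,24)=26 g(26,26)=1
Paths never hitting -2: Σ_s g(26,s) = 20058300
Paths hitting -2: 2^26 - 20058300 = 47050564
P = 47050564/67108864 = 11762641/16777216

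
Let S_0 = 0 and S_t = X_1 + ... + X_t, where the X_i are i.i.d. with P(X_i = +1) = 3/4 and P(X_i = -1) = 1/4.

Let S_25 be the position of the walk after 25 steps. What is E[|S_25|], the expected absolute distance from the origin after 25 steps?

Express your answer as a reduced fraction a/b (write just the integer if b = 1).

Answer: 880416350563975/70368744177664

Derivation:
S_25 takes values m ≡ 1 (mod 2) with |m| ≤ 25; P(S_25=m) = C(25,(25+m)/2) · (3/4)^((25+m)/2) · (1/4)^((25-m)/2).
Distribution: P(S=-25)=1/1125899906842624, P(S=-23)=75/1125899906842624, P(S=-21)=675/281474976710656, P(S=-19)=15525/281474976710656, P(S=-17)=512325/562949953421312, P(S=-15)=6455295/562949953421312, P(S=-13)=32276475/281474976710656, P(S=-11)=262822725/281474976710656, P(S=-9)=7096213575/1125899906842624, P(S=-7)=40211876925/1125899906842624, P(S=-5)=24127126155/140737488355328, P(S=-3)=98701879725/140737488355328, P(S=-1)=690913158075/281474976710656, P(S=1)=2072739474225/281474976710656, P(S=3)=2664950752575/140737488355328, P(S=5)=5862891655665/140737488355328, P(S=7)=87943374834975/1125899906842624, P(S=9)=139674771796725/1125899906842624, P(S=11)=46558257265575/281474976710656, P(S=13)=51459126451425/281474976710656, P(S=15)=92626427612565/562949953421312, P(S=17)=66161734008975/562949953421312, P(S=19)=18044109275175/281474976710656, P(S=21)=7060738412025/281474976710656, P(S=23)=7060738412025/1125899906842624, P(S=25)=847288609443/1125899906842624
E[|S_25|] = Σ_m |m|·P(S_25=m) = 880416350563975/70368744177664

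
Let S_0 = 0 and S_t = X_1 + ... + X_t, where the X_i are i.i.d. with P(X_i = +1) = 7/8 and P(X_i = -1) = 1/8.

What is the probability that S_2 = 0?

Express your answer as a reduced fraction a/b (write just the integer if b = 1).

Answer: 7/32

Derivation:
To be at 0 after 2 steps: need exactly 1 step of +1 and 1 of -1.
Number of such sequences: C(2,1) = 2
Each has probability (7/8)^1 · (1/8)^1 = 7/64
P = 2 · 7/64 = 7/32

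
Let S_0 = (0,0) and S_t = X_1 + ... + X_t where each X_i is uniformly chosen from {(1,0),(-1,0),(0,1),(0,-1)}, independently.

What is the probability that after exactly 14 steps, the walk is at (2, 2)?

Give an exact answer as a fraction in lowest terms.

Let h be the number of horizontal steps (so 14-h are vertical). To end at (2,2) need (h+2)/2 right-steps and ((14-h)+2)/2 up-steps.
Sum over h with 2 ≤ h ≤ 12, h ≡ 0 (mod 2), 14-h ≡ 0 (mod 2):
h=2: C(14,2)·C(2,2)·C(12,7) = 91·1·792 = 72072
h=4: C(14,4)·C(4,3)·C(10,6) = 1001·4·210 = 840840
h=6: C(14,6)·C(6,4)·C(8,5) = 3003·15·56 = 2522520
h=8: C(14,8)·C(8,5)·C(6,4) = 3003·56·15 = 2522520
h=10: C(14,10)·C(10,6)·C(4,3) = 1001·210·4 = 840840
h=12: C(14,12)·C(12,7)·C(2,2) = 91·792·1 = 72072
Total favorable: 6870864
Total paths: 4^14 = 268435456
P = 6870864/268435456 = 429429/16777216

Answer: 429429/16777216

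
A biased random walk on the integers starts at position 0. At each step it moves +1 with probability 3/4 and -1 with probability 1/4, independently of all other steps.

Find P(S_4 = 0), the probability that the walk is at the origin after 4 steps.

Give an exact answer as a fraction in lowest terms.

To be at 0 after 4 steps: need exactly 2 steps of +1 and 2 of -1.
Number of such sequences: C(4,2) = 6
Each has probability (3/4)^2 · (1/4)^2 = 9/256
P = 6 · 9/256 = 27/128

Answer: 27/128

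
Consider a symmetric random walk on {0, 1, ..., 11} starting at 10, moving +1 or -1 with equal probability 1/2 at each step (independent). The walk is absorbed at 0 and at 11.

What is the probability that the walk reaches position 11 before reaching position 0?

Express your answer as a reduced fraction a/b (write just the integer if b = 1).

Symmetric walk (p = 1/2): the harmonic-function argument gives P(hit 11 before 0 | start at 10) = a/N.
P = 10/11 = 10/11

Answer: 10/11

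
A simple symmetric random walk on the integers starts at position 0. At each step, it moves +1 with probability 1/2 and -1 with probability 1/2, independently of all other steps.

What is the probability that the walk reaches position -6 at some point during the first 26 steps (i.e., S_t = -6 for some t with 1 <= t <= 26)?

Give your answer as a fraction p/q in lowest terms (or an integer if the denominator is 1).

Count via complement. Let g(t,s) = #length-t paths at position s with S_1..S_t all ≠ -6.
g(t,s) = g(t-1,s-1) + g(t-1,s+1) for s ≠ -6; g(t,-6) = 0.
t=0: g(0,0)=1
t=1: g(1,-1)=1 g(1,1)=1
t=2: g(2,-2)=1 g(2,0)=2 g(2,2)=1
t=3: g(3,-3)=1 g(3,-1)=3 g(3,1)=3 g(3,3)=1
t=4: g(4,-4)=1 g(4,-2)=4 g(4,0)=6 g(4,2)=4 g(4,4)=1
t=5: g(5,-5)=1 g(5,-3)=5 g(5,-1)=10 g(5,1)=10 g(5,3)=5 g(5,5)=1
t=6: g(6,-4)=6 g(6,-2)=15 g(6,0)=20 g(6,2)=15 g(6,4)=6 g(6,6)=1
t=7: g(7,-5)=6 g(7,-3)=21 g(7,-1)=35 g(7,1)=35 g(7,3)=21 g(7,5)=7 g(7,7)=1
t=8: g(8,-4)=27 g(8,-2)=56 g(8,0)=70 g(8,2)=56 g(8,4)=28 g(8,6)=8 g(8,8)=1
t=9: g(9,-5)=27 g(9,-3)=83 g(9,-1)=126 g(9,1)=126 g(9,3)=84 g(9,5)=36 g(9,7)=9 g(9,9)=1
t=10: g(10,-4)=110 g(10,-2)=209 g(10,0)=252 g(10,2)=210 g(10,4)=120 g(10,6)=45 g(10,8)=10 g(10,10)=1
t=11: g(11,-5)=110 g(11,-3)=319 g(11,-1)=461 g(11,1)=462 g(11,3)=330 g(11,5)=165 g(11,7)=55 g(11,9)=11 g(11,11)=1
t=12: g(12,-4)=429 g(12,-2)=780 g(12,0)=923 g(12,2)=792 g(12,4)=495 g(12,6)=220 g(12,8)=66 g(12,10)=12 g(12,12)=1
t=13: g(13,-5)=429 g(13,-3)=1209 g(13,-1)=1703 g(13,1)=1715 g(13,3)=1287 g(13,5)=715 g(13,7)=286 g(13,9)=78 g(13,11)=13 g(13,13)=1
t=14: g(14,-4)=1638 g(14,-2)=2912 g(14,0)=3418 g(14,2)=3002 g(14,4)=2002 g(14,6)=1001 g(14,8)=364 g(14,10)=91 g(14,12)=14 g(14,14)=1
t=15: g(15,-5)=1638 g(15,-3)=4550 g(15,-1)=6330 g(15,1)=6420 g(15,3)=5004 g(15,5)=3003 g(15,7)=1365 g(15,9)=455 g(15,11)=105 g(15,13)=15 g(15,15)=1
t=16: g(16,-4)=6188 g(16,-2)=10880 g(16,0)=12750 g(16,2)=11424 g(16,4)=8007 g(16,6)=4368 g(16,8)=1820 g(16,10)=560 g(16,12)=120 g(16,14)=16 g(16,16)=1
t=17: g(17,-5)=6188 g(17,-3)=17068 g(17,-1)=23630 g(17,1)=24174 g(17,3)=19431 g(17,5)=12375 g(17,7)=6188 g(17,9)=2380 g(17,11)=680 g(17,13)=136 g(17,15)=17 g(17,17)=1
t=18: g(18,-4)=23256 g(18,-2)=40698 g(18,0)=47804 g(18,2)=43605 g(18,4)=31806 g(18,6)=18563 g(18,8)=8568 g(18,10)=3060 g(18,12)=816 g(18,14)=153 g(18,16)=18 g(18,18)=1
t=19: g(19,-5)=23256 g(19,-3)=63954 g(19,-1)=88502 g(19,1)=91409 g(19,3)=75411 g(19,5)=50369 g(19,7)=27131 g(19,9)=11628 g(19,11)=3876 g(19,13)=969 g(19,15)=171 g(19,17)=19 g(19,19)=1
t=20: g(20,-4)=87210 g(20,-2)=152456 g(20,0)=179911 g(20,2)=166820 g(20,4)=125780 g(20,6)=77500 g(20,8)=38759 g(20,10)=15504 g(20,12)=4845 g(20,14)=1140 g(20,16)=190 g(20,18)=20 g(20,20)=1
t=21: g(21,-5)=87210 g(21,-3)=239666 g(21,-1)=332367 g(21,1)=346731 g(21,3)=292600 g(21,5)=203280 g(21,7)=116259 g(21,9)=54263 g(21,11)=20349 g(21,13)=5985 g(21,15)=1330 g(21,17)=210 g(21,19)=21 g(21,21)=1
t=22: g(22,-4)=326876 g(22,-2)=572033 g(22,0)=679098 g(22,2)=639331 g(22,4)=495880 g(22,6)=319539 g(22,8)=170522 g(22,10)=74612 g(22,12)=26334 g(22,14)=7315 g(22,16)=1540 g(22,18)=231 g(22,20)=22 g(22,22)=1
t=23: g(23,-5)=326876 g(23,-3)=898909 g(23,-1)=1251131 g(23,1)=1318429 g(23,3)=1135211 g(23,5)=815419 g(23,7)=490061 g(23,9)=245134 g(23,11)=100946 g(23,13)=33649 g(23,15)=8855 g(23,17)=1771 g(23,19)=253 g(23,21)=23 g(23,23)=1
t=24: g(24,-4)=1225785 g(24,-2)=2150040 g(24,0)=2569560 g(24,2)=2453640 g(24,4)=1950630 g(24,6)=1305480 g(24,8)=735195 g(24,10)=346080 g(24,12)=134595 g(24,14)=42504 g(24,16)=10626 g(24,18)=2024 g(24,20)=276 g(24,22)=24 g(24,24)=1
t=25: g(25,-5)=1225785 g(25,-3)=3375825 g(25,-1)=4719600 g(25,1)=5023200 g(25,3)=4404270 g(25,5)=3256110 g(25,7)=2040675 g(25,9)=1081275 g(25,11)=480675 g(25,13)=177099 g(25,15)=53130 g(25,17)=12650 g(25,19)=2300 g(25,21)=300 g(25,23)=25 g(25,25)=1
t=26: g(26,-4)=4601610 g(26,-2)=8095425 g(26,0)=9742800 g(26,2)=9427470 g(26,4)=7660380 g(26,6)=5296785 g(26,8)=3121950 g(26,10)=1561950 g(26,12)=657774 g(26,14)=230229 g(26,16)=65780 g(26,18)=14950 g(26,20)=2600 g(26,22)=325 g(26,24)=26 g(26,26)=1
Paths never hitting -6: Σ_s g(26,s) = 50480055
Paths hitting -6: 2^26 - 50480055 = 16628809
P = 16628809/67108864 = 16628809/67108864

Answer: 16628809/67108864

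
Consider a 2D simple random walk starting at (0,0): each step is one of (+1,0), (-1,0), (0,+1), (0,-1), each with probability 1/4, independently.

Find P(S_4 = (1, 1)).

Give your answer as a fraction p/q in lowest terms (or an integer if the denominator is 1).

Answer: 3/32

Derivation:
Let h be the number of horizontal steps (so 4-h are vertical). To end at (1,1) need (h+1)/2 right-steps and ((4-h)+1)/2 up-steps.
Sum over h with 1 ≤ h ≤ 3, h ≡ 1 (mod 2), 4-h ≡ 1 (mod 2):
h=1: C(4,1)·C(1,1)·C(3,2) = 4·1·3 = 12
h=3: C(4,3)·C(3,2)·C(1,1) = 4·3·1 = 12
Total favorable: 24
Total paths: 4^4 = 256
P = 24/256 = 3/32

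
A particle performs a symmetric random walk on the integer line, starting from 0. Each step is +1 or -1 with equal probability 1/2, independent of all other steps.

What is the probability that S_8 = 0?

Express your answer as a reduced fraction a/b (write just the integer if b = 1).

Answer: 35/128

Derivation:
To return to 0 after 8 steps: need exactly 4 steps of +1 and 4 of -1.
Favorable paths: C(8,4) = 70
Total paths: 2^8 = 256
P = 70/256 = 35/128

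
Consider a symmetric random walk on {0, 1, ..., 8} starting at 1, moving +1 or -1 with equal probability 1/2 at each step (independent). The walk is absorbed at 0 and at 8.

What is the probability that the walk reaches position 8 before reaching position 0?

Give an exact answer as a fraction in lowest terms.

Symmetric walk (p = 1/2): the harmonic-function argument gives P(hit 8 before 0 | start at 1) = a/N.
P = 1/8 = 1/8

Answer: 1/8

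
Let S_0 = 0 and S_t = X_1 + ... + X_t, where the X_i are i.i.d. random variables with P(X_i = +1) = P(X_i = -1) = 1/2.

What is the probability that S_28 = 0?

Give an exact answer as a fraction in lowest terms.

Answer: 5014575/33554432

Derivation:
To return to 0 after 28 steps: need exactly 14 steps of +1 and 14 of -1.
Favorable paths: C(28,14) = 40116600
Total paths: 2^28 = 268435456
P = 40116600/268435456 = 5014575/33554432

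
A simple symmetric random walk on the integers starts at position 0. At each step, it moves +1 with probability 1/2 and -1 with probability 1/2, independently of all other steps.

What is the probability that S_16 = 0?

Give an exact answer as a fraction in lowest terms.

Answer: 6435/32768

Derivation:
To return to 0 after 16 steps: need exactly 8 steps of +1 and 8 of -1.
Favorable paths: C(16,8) = 12870
Total paths: 2^16 = 65536
P = 12870/65536 = 6435/32768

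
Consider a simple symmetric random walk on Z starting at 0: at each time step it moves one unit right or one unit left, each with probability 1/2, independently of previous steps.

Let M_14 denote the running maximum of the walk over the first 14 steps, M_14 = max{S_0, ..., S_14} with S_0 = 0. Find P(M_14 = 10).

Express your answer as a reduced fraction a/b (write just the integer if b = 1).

Answer: 91/16384

Derivation:
Let M_14 = max(S_0,...,S_14). Use the reflection principle: for j ≥ 1, #{paths with M_14 ≥ j} = #{S_14 ≥ j} + #{S_14 ≥ j+1}.
By reflection, #{M_14 ≥ 10} = #{S_14 ≥ 10} + #{S_14 ≥ 11} = 106 + 15 = 121.
#{M_14 ≥ 11} = #{S_14 ≥ 11} + #{S_14 ≥ 12} = 15 + 15 = 30.
#{M_14 = 10} = 121 - 30 = 91.
P(M_14 = 10) = 91/16384 = 91/16384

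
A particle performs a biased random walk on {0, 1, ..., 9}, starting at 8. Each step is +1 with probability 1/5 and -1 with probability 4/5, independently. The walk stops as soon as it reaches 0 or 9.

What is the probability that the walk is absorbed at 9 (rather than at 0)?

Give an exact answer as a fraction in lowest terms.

Biased walk: p = 1/5, q = 4/5, r = q/p = 4
Gambler's ruin: P(hit 9 before 0 | start at 8) = (1 - r^a)/(1 - r^N)
r^8 = 65536; r^9 = 262144
P = (1 - 65536) / (1 - 262144) = -65535 / -262143 = 21845/87381

Answer: 21845/87381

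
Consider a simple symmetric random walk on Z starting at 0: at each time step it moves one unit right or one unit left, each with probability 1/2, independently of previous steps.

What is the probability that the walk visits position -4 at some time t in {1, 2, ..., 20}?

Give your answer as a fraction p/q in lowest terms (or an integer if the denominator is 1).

Answer: 200965/524288

Derivation:
Count via complement. Let g(t,s) = #length-t paths at position s with S_1..S_t all ≠ -4.
g(t,s) = g(t-1,s-1) + g(t-1,s+1) for s ≠ -4; g(t,-4) = 0.
t=0: g(0,0)=1
t=1: g(1,-1)=1 g(1,1)=1
t=2: g(2,-2)=1 g(2,0)=2 g(2,2)=1
t=3: g(3,-3)=1 g(3,-1)=3 g(3,1)=3 g(3,3)=1
t=4: g(4,-2)=4 g(4,0)=6 g(4,2)=4 g(4,4)=1
t=5: g(5,-3)=4 g(5,-1)=10 g(5,1)=10 g(5,3)=5 g(5,5)=1
t=6: g(6,-2)=14 g(6,0)=20 g(6,2)=15 g(6,4)=6 g(6,6)=1
t=7: g(7,-3)=14 g(7,-1)=34 g(7,1)=35 g(7,3)=21 g(7,5)=7 g(7,7)=1
t=8: g(8,-2)=48 g(8,0)=69 g(8,2)=56 g(8,4)=28 g(8,6)=8 g(8,8)=1
t=9: g(9,-3)=48 g(9,-1)=117 g(9,1)=125 g(9,3)=84 g(9,5)=36 g(9,7)=9 g(9,9)=1
t=10: g(10,-2)=165 g(10,0)=242 g(10,2)=209 g(10,4)=120 g(10,6)=45 g(10,8)=10 g(10,10)=1
t=11: g(11,-3)=165 g(11,-1)=407 g(11,1)=451 g(11,3)=329 g(11,5)=165 g(11,7)=55 g(11,9)=11 g(11,11)=1
t=12: g(12,-2)=572 g(12,0)=858 g(12,2)=780 g(12,4)=494 g(12,6)=220 g(12,8)=66 g(12,10)=12 g(12,12)=1
t=13: g(13,-3)=572 g(13,-1)=1430 g(13,1)=1638 g(13,3)=1274 g(13,5)=714 g(13,7)=286 g(13,9)=78 g(13,11)=13 g(13,13)=1
t=14: g(14,-2)=2002 g(14,0)=3068 g(14,2)=2912 g(14,4)=1988 g(14,6)=1000 g(14,8)=364 g(14,10)=91 g(14,12)=14 g(14,14)=1
t=15: g(15,-3)=2002 g(15,-1)=5070 g(15,1)=5980 g(15,3)=4900 g(15,5)=2988 g(15,7)=1364 g(15,9)=455 g(15,11)=105 g(15,13)=15 g(15,15)=1
t=16: g(16,-2)=7072 g(16,0)=11050 g(16,2)=10880 g(16,4)=7888 g(16,6)=4352 g(16,8)=1819 g(16,10)=560 g(16,12)=120 g(16,14)=16 g(16,16)=1
t=17: g(17,-3)=7072 g(17,-1)=18122 g(17,1)=21930 g(17,3)=18768 g(17,5)=12240 g(17,7)=6171 g(17,9)=2379 g(17,11)=680 g(17,13)=136 g(17,15)=17 g(17,17)=1
t=18: g(18,-2)=25194 g(18,0)=40052 g(18,2)=40698 g(18,4)=31008 g(18,6)=18411 g(18,8)=8550 g(18,10)=3059 g(18,12)=816 g(18,14)=153 g(18,16)=18 g(18,18)=1
t=19: g(19,-3)=25194 g(19,-1)=65246 g(19,1)=80750 g(19,3)=71706 g(19,5)=49419 g(19,7)=26961 g(19,9)=11609 g(19,11)=3875 g(19,13)=969 g(19,15)=171 g(19,17)=19 g(19,19)=1
t=20: g(20,-2)=90440 g(20,0)=145996 g(20,2)=152456 g(20,4)=121125 g(20,6)=76380 g(20,8)=38570 g(20,10)=15484 g(20,12)=4844 g(20,14)=1140 g(20,16)=190 g(20,18)=20 g(20,20)=1
Paths never hitting -4: Σ_s g(20,s) = 646646
Paths hitting -4: 2^20 - 646646 = 401930
P = 401930/1048576 = 200965/524288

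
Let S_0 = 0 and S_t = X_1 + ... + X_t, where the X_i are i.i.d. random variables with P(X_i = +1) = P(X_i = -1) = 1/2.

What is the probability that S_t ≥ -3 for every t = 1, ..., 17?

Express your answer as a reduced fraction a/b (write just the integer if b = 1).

Answer: 21879/32768

Derivation:
Let f(t,s) = #length-t paths at position s with S_1..S_t all ≥ -3.
f(t,s) = f(t-1,s-1) + f(t-1,s+1) for s ≥ -3; f(t,s) = 0 for s < -3.
t=0: f(0,0)=1
t=1: f(1,-1)=1 f(1,1)=1
t=2: f(2,-2)=1 f(2,0)=2 f(2,2)=1
t=3: f(3,-3)=1 f(3,-1)=3 f(3,1)=3 f(3,3)=1
t=4: f(4,-2)=4 f(4,0)=6 f(4,2)=4 f(4,4)=1
t=5: f(5,-3)=4 f(5,-1)=10 f(5,1)=10 f(5,3)=5 f(5,5)=1
t=6: f(6,-2)=14 f(6,0)=20 f(6,2)=15 f(6,4)=6 f(6,6)=1
t=7: f(7,-3)=14 f(7,-1)=34 f(7,1)=35 f(7,3)=21 f(7,5)=7 f(7,7)=1
t=8: f(8,-2)=48 f(8,0)=69 f(8,2)=56 f(8,4)=28 f(8,6)=8 f(8,8)=1
t=9: f(9,-3)=48 f(9,-1)=117 f(9,1)=125 f(9,3)=84 f(9,5)=36 f(9,7)=9 f(9,9)=1
t=10: f(10,-2)=165 f(10,0)=242 f(10,2)=209 f(10,4)=120 f(10,6)=45 f(10,8)=10 f(10,10)=1
t=11: f(11,-3)=165 f(11,-1)=407 f(11,1)=451 f(11,3)=329 f(11,5)=165 f(11,7)=55 f(11,9)=11 f(11,11)=1
t=12: f(12,-2)=572 f(12,0)=858 f(12,2)=780 f(12,4)=494 f(12,6)=220 f(12,8)=66 f(12,10)=12 f(12,12)=1
t=13: f(13,-3)=572 f(13,-1)=1430 f(13,1)=1638 f(13,3)=1274 f(13,5)=714 f(13,7)=286 f(13,9)=78 f(13,11)=13 f(13,13)=1
t=14: f(14,-2)=2002 f(14,0)=3068 f(14,2)=2912 f(14,4)=1988 f(14,6)=1000 f(14,8)=364 f(14,10)=91 f(14,12)=14 f(14,14)=1
t=15: f(15,-3)=2002 f(15,-1)=5070 f(15,1)=5980 f(15,3)=4900 f(15,5)=2988 f(15,7)=1364 f(15,9)=455 f(15,11)=105 f(15,13)=15 f(15,15)=1
t=16: f(16,-2)=7072 f(16,0)=11050 f(16,2)=10880 f(16,4)=7888 f(16,6)=4352 f(16,8)=1819 f(16,10)=560 f(16,12)=120 f(16,14)=16 f(16,16)=1
t=17: f(17,-3)=7072 f(17,-1)=18122 f(17,1)=21930 f(17,3)=18768 f(17,5)=12240 f(17,7)=6171 f(17,9)=2379 f(17,11)=680 f(17,13)=136 f(17,15)=17 f(17,17)=1
Σ_s f(17,s) = 87516
P = 87516/131072 = 21879/32768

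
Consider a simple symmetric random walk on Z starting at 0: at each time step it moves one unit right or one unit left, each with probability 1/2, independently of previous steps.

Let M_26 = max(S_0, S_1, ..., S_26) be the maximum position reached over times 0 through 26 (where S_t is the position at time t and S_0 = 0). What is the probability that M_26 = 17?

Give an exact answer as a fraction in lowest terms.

Let M_26 = max(S_0,...,S_26). Use the reflection principle: for j ≥ 1, #{paths with M_26 ≥ j} = #{S_26 ≥ j} + #{S_26 ≥ j+1}.
By reflection, #{M_26 ≥ 17} = #{S_26 ≥ 17} + #{S_26 ≥ 18} = 17902 + 17902 = 35804.
#{M_26 ≥ 18} = #{S_26 ≥ 18} + #{S_26 ≥ 19} = 17902 + 2952 = 20854.
#{M_26 = 17} = 35804 - 20854 = 14950.
P(M_26 = 17) = 14950/67108864 = 7475/33554432

Answer: 7475/33554432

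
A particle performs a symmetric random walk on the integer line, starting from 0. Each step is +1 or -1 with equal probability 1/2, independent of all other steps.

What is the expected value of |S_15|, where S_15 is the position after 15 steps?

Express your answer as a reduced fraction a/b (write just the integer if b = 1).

S_15 takes values m ≡ 1 (mod 2) with |m| ≤ 15; P(S_15=m) = C(15,(15+m)/2)/2^15.
Total paths: 2^15 = 32768
Distribution: P(S=-15)=1/32768, P(S=-13)=15/32768, P(S=-11)=105/32768, P(S=-9)=455/32768, P(S=-7)=1365/32768, P(S=-5)=3003/32768, P(S=-3)=5005/32768, P(S=-1)=6435/32768, P(S=1)=6435/32768, P(S=3)=5005/32768, P(S=5)=3003/32768, P(S=7)=1365/32768, P(S=9)=455/32768, P(S=11)=105/32768, P(S=13)=15/32768, P(S=15)=1/32768
E[|S_15|] = Σ_m |m|·P(S_15=m) = 102960/32768 = 6435/2048

Answer: 6435/2048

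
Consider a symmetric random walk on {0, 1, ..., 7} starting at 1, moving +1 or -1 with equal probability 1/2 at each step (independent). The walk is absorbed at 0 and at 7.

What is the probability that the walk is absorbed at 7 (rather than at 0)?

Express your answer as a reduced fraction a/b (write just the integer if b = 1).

Answer: 1/7

Derivation:
Symmetric walk (p = 1/2): the harmonic-function argument gives P(hit 7 before 0 | start at 1) = a/N.
P = 1/7 = 1/7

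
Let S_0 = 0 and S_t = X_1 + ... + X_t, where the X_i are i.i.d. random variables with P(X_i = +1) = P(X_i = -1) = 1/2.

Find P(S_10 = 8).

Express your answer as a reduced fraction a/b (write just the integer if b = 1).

To reach position 8 after 10 steps: need 9 steps of +1 and 1 of -1.
Favorable paths: C(10,9) = 10
Total paths: 2^10 = 1024
P = 10/1024 = 5/512

Answer: 5/512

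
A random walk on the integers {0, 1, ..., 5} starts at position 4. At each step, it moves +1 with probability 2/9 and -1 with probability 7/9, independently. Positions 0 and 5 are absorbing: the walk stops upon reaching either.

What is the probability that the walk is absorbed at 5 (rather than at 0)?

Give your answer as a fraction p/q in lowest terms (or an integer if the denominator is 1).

Answer: 954/3355

Derivation:
Biased walk: p = 2/9, q = 7/9, r = q/p = 7/2
Gambler's ruin: P(hit 5 before 0 | start at 4) = (1 - r^a)/(1 - r^N)
r^4 = 2401/16; r^5 = 16807/32
P = (1 - 2401/16) / (1 - 16807/32) = -2385/16 / -16775/32 = 954/3355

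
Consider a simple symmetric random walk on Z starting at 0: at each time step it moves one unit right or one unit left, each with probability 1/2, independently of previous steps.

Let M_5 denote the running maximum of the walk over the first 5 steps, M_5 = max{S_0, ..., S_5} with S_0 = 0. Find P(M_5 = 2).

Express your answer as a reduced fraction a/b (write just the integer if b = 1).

Let M_5 = max(S_0,...,S_5). Use the reflection principle: for j ≥ 1, #{paths with M_5 ≥ j} = #{S_5 ≥ j} + #{S_5 ≥ j+1}.
By reflection, #{M_5 ≥ 2} = #{S_5 ≥ 2} + #{S_5 ≥ 3} = 6 + 6 = 12.
#{M_5 ≥ 3} = #{S_5 ≥ 3} + #{S_5 ≥ 4} = 6 + 1 = 7.
#{M_5 = 2} = 12 - 7 = 5.
P(M_5 = 2) = 5/32 = 5/32

Answer: 5/32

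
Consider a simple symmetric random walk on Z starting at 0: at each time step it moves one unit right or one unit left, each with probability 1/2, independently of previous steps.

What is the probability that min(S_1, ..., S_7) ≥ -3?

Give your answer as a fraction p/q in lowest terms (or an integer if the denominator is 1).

Let f(t,s) = #length-t paths at position s with S_1..S_t all ≥ -3.
f(t,s) = f(t-1,s-1) + f(t-1,s+1) for s ≥ -3; f(t,s) = 0 for s < -3.
t=0: f(0,0)=1
t=1: f(1,-1)=1 f(1,1)=1
t=2: f(2,-2)=1 f(2,0)=2 f(2,2)=1
t=3: f(3,-3)=1 f(3,-1)=3 f(3,1)=3 f(3,3)=1
t=4: f(4,-2)=4 f(4,0)=6 f(4,2)=4 f(4,4)=1
t=5: f(5,-3)=4 f(5,-1)=10 f(5,1)=10 f(5,3)=5 f(5,5)=1
t=6: f(6,-2)=14 f(6,0)=20 f(6,2)=15 f(6,4)=6 f(6,6)=1
t=7: f(7,-3)=14 f(7,-1)=34 f(7,1)=35 f(7,3)=21 f(7,5)=7 f(7,7)=1
Σ_s f(7,s) = 112
P = 112/128 = 7/8

Answer: 7/8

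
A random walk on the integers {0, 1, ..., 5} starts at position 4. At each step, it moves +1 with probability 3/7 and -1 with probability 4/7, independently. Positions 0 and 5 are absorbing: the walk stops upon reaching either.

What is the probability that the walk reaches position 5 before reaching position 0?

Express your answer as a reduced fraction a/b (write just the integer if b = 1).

Answer: 525/781

Derivation:
Biased walk: p = 3/7, q = 4/7, r = q/p = 4/3
Gambler's ruin: P(hit 5 before 0 | start at 4) = (1 - r^a)/(1 - r^N)
r^4 = 256/81; r^5 = 1024/243
P = (1 - 256/81) / (1 - 1024/243) = -175/81 / -781/243 = 525/781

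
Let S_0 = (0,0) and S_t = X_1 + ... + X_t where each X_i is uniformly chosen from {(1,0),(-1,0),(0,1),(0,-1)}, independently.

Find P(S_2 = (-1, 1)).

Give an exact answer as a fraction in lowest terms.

Answer: 1/8

Derivation:
Let h be the number of horizontal steps (so 2-h are vertical). To end at (-1,1) need (h-1)/2 right-steps and ((2-h)+1)/2 up-steps.
Sum over h with 1 ≤ h ≤ 1, h ≡ 1 (mod 2), 2-h ≡ 1 (mod 2):
h=1: C(2,1)·C(1,0)·C(1,1) = 2·1·1 = 2
Total favorable: 2
Total paths: 4^2 = 16
P = 2/16 = 1/8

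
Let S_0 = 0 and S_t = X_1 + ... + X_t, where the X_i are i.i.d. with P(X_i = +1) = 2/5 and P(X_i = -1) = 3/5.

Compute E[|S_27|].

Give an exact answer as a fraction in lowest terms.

Answer: 9239657730733330407/1490116119384765625

Derivation:
S_27 takes values m ≡ 1 (mod 2) with |m| ≤ 27; P(S_27=m) = C(27,(27+m)/2) · (2/5)^((27+m)/2) · (3/5)^((27-m)/2).
Distribution: P(S=-27)=7625597484987/7450580596923828125, P(S=-25)=137260754729766/7450580596923828125, P(S=-23)=1189593207657972/7450580596923828125, P(S=-21)=264354046146216/298023223876953125, P(S=-19)=1057416184584864/298023223876953125, P(S=-17)=16213714830301248/1490116119384765625, P(S=-15)=39633525140736384/1490116119384765625, P(S=-13)=79267050281472768/1490116119384765625, P(S=-11)=26422350093824256/298023223876953125, P(S=-9)=37187011243160064/298023223876953125, P(S=-7)=223122067458960384/1490116119384765625, P(S=-5)=229883342230444032/1490116119384765625, P(S=-3)=204340748649283584/1490116119384765625, P(S=-1)=31437038253735936/298023223876953125, P(S=1)=20958025502490624/298023223876953125, P(S=3)=60545407007195136/1490116119384765625, P(S=5)=30272703503597568/1490116119384765625, P(S=7)=13058813276061696/1490116119384765625, P(S=9)=967319501930496/298023223876953125, P(S=11)=305469316399104/298023223876953125, P(S=13)=407292421865472/1490116119384765625, P(S=15)=90509427081216/1490116119384765625, P(S=17)=16456259469312/1490116119384765625, P(S=19)=476993028096/298023223876953125, P(S=21)=52999225344/298023223876953125, P(S=23)=105998450688/7450580596923828125, P(S=25)=5435817984/7450580596923828125, P(S=27)=134217728/7450580596923828125
E[|S_27|] = Σ_m |m|·P(S_27=m) = 9239657730733330407/1490116119384765625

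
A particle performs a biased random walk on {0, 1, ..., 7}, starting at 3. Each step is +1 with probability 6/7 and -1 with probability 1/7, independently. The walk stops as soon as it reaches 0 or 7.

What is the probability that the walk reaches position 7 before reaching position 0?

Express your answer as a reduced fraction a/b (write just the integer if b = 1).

Biased walk: p = 6/7, q = 1/7, r = q/p = 1/6
Gambler's ruin: P(hit 7 before 0 | start at 3) = (1 - r^a)/(1 - r^N)
r^3 = 1/216; r^7 = 1/279936
P = (1 - 1/216) / (1 - 1/279936) = 215/216 / 279935/279936 = 55728/55987

Answer: 55728/55987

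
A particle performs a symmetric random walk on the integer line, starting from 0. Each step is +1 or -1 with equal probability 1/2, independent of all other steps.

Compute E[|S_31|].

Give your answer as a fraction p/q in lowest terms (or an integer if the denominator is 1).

S_31 takes values m ≡ 1 (mod 2) with |m| ≤ 31; P(S_31=m) = C(31,(31+m)/2)/2^31.
Total paths: 2^31 = 2147483648
Distribution: P(S=-31)=1/2147483648, P(S=-29)=31/2147483648, P(S=-27)=465/2147483648, P(S=-25)=4495/2147483648, P(S=-23)=31465/2147483648, P(S=-21)=169911/2147483648, P(S=-19)=736281/2147483648, P(S=-17)=2629575/2147483648, P(S=-15)=7888725/2147483648, P(S=-13)=20160075/2147483648, P(S=-11)=44352165/2147483648, P(S=-9)=84672315/2147483648, P(S=-7)=141120525/2147483648, P(S=-5)=206253075/2147483648, P(S=-3)=265182525/2147483648, P(S=-1)=300540195/2147483648, P(S=1)=300540195/2147483648, P(S=3)=265182525/2147483648, P(S=5)=206253075/2147483648, P(S=7)=141120525/2147483648, P(S=9)=84672315/2147483648, P(S=11)=44352165/2147483648, P(S=13)=20160075/2147483648, P(S=15)=7888725/2147483648, P(S=17)=2629575/2147483648, P(S=19)=736281/2147483648, P(S=21)=169911/2147483648, P(S=23)=31465/2147483648, P(S=25)=4495/2147483648, P(S=27)=465/2147483648, P(S=29)=31/2147483648, P(S=31)=1/2147483648
E[|S_31|] = Σ_m |m|·P(S_31=m) = 9617286240/2147483648 = 300540195/67108864

Answer: 300540195/67108864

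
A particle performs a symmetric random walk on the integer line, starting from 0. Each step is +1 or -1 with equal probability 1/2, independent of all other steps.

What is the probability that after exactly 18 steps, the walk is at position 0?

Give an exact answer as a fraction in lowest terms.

To reach position 0 after 18 steps: need 9 steps of +1 and 9 of -1.
Favorable paths: C(18,9) = 48620
Total paths: 2^18 = 262144
P = 48620/262144 = 12155/65536

Answer: 12155/65536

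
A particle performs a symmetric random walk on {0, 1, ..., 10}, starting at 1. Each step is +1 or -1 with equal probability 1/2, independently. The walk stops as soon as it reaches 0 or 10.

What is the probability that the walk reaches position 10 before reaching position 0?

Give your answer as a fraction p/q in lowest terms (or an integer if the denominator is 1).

Answer: 1/10

Derivation:
Symmetric walk (p = 1/2): the harmonic-function argument gives P(hit 10 before 0 | start at 1) = a/N.
P = 1/10 = 1/10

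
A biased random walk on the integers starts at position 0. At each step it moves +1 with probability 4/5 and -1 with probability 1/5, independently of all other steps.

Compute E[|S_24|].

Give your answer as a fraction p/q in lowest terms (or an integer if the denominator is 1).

S_24 takes values m ≡ 0 (mod 2) with |m| ≤ 24; P(S_24=m) = C(24,(24+m)/2) · (4/5)^((24+m)/2) · (1/5)^((24-m)/2).
Distribution: P(S=-24)=1/59604644775390625, P(S=-22)=96/59604644775390625, P(S=-20)=4416/59604644775390625, P(S=-18)=129536/59604644775390625, P(S=-16)=2720256/59604644775390625, P(S=-14)=43524096/59604644775390625, P(S=-12)=551305216/59604644775390625, P(S=-10)=5670567936/59604644775390625, P(S=-8)=48199827456/59604644775390625, P(S=-6)=342754328576/59604644775390625, P(S=-4)=2056525971456/59604644775390625, P(S=-2)=10469586763776/59604644775390625, P(S=0)=45368209309696/59604644775390625, P(S=2)=167513388220416/59604644775390625, P(S=4)=526470648692736/59604644775390625, P(S=6)=1403921729847296/59604644775390625, P(S=8)=3158823892156416/59604644775390625, P(S=10)=5946021444059136/59604644775390625, P(S=12)=9249366690758656/59604644775390625, P(S=14)=11683410556747776/59604644775390625, P(S=16)=11683410556747776/59604644775390625, P(S=18)=8901646138474496/59604644775390625, P(S=20)=4855443348258816/59604644775390625, P(S=22)=1688849860263936/59604644775390625, P(S=24)=281474976710656/59604644775390625
E[|S_24|] = Σ_m |m|·P(S_24=m) = 858370227522884952/59604644775390625

Answer: 858370227522884952/59604644775390625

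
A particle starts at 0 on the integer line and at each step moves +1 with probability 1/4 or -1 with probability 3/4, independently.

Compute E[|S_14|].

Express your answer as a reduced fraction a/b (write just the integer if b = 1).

S_14 takes values m ≡ 0 (mod 2) with |m| ≤ 14; P(S_14=m) = C(14,(14+m)/2) · (1/4)^((14+m)/2) · (3/4)^((14-m)/2).
Distribution: P(S=-14)=4782969/268435456, P(S=-12)=11160261/134217728, P(S=-10)=48361131/268435456, P(S=-8)=16120377/67108864, P(S=-6)=59108049/268435456, P(S=-4)=19702683/134217728, P(S=-2)=19702683/268435456, P(S=0)=938223/33554432, P(S=2)=2189187/268435456, P(S=4)=243243/134217728, P(S=6)=81081/268435456, P(S=8)=2457/67108864, P(S=10)=819/268435456, P(S=12)=21/134217728, P(S=14)=1/268435456
E[|S_14|] = Σ_m |m|·P(S_14=m) = 118302779/16777216

Answer: 118302779/16777216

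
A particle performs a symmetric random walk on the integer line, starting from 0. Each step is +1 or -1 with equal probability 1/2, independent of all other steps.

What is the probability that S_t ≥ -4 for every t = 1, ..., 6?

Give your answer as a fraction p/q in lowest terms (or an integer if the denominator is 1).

Let f(t,s) = #length-t paths at position s with S_1..S_t all ≥ -4.
f(t,s) = f(t-1,s-1) + f(t-1,s+1) for s ≥ -4; f(t,s) = 0 for s < -4.
t=0: f(0,0)=1
t=1: f(1,-1)=1 f(1,1)=1
t=2: f(2,-2)=1 f(2,0)=2 f(2,2)=1
t=3: f(3,-3)=1 f(3,-1)=3 f(3,1)=3 f(3,3)=1
t=4: f(4,-4)=1 f(4,-2)=4 f(4,0)=6 f(4,2)=4 f(4,4)=1
t=5: f(5,-3)=5 f(5,-1)=10 f(5,1)=10 f(5,3)=5 f(5,5)=1
t=6: f(6,-4)=5 f(6,-2)=15 f(6,0)=20 f(6,2)=15 f(6,4)=6 f(6,6)=1
Σ_s f(6,s) = 62
P = 62/64 = 31/32

Answer: 31/32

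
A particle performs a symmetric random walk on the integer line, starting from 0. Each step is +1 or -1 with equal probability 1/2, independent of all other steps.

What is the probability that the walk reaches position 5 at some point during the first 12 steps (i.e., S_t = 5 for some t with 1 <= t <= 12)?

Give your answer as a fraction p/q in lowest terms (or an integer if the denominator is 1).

Answer: 299/2048

Derivation:
Count via complement. Let g(t,s) = #length-t paths at position s with S_1..S_t all ≠ 5.
g(t,s) = g(t-1,s-1) + g(t-1,s+1) for s ≠ 5; g(t,5) = 0.
t=0: g(0,0)=1
t=1: g(1,-1)=1 g(1,1)=1
t=2: g(2,-2)=1 g(2,0)=2 g(2,2)=1
t=3: g(3,-3)=1 g(3,-1)=3 g(3,1)=3 g(3,3)=1
t=4: g(4,-4)=1 g(4,-2)=4 g(4,0)=6 g(4,2)=4 g(4,4)=1
t=5: g(5,-5)=1 g(5,-3)=5 g(5,-1)=10 g(5,1)=10 g(5,3)=5
t=6: g(6,-6)=1 g(6,-4)=6 g(6,-2)=15 g(6,0)=20 g(6,2)=15 g(6,4)=5
t=7: g(7,-7)=1 g(7,-5)=7 g(7,-3)=21 g(7,-1)=35 g(7,1)=35 g(7,3)=20
t=8: g(8,-8)=1 g(8,-6)=8 g(8,-4)=28 g(8,-2)=56 g(8,0)=70 g(8,2)=55 g(8,4)=20
t=9: g(9,-9)=1 g(9,-7)=9 g(9,-5)=36 g(9,-3)=84 g(9,-1)=126 g(9,1)=125 g(9,3)=75
t=10: g(10,-10)=1 g(10,-8)=10 g(10,-6)=45 g(10,-4)=120 g(10,-2)=210 g(10,0)=251 g(10,2)=200 g(10,4)=75
t=11: g(11,-11)=1 g(11,-9)=11 g(11,-7)=55 g(11,-5)=165 g(11,-3)=330 g(11,-1)=461 g(11,1)=451 g(11,3)=275
t=12: g(12,-12)=1 g(12,-10)=12 g(12,-8)=66 g(12,-6)=220 g(12,-4)=495 g(12,-2)=791 g(12,0)=912 g(12,2)=726 g(12,4)=275
Paths never hitting 5: Σ_s g(12,s) = 3498
Paths hitting 5: 2^12 - 3498 = 598
P = 598/4096 = 299/2048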